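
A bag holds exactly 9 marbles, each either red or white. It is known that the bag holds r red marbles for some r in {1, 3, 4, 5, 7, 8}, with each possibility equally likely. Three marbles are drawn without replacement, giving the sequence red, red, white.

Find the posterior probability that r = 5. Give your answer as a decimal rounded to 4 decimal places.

0.2532

Compute the likelihood of the observed sequence for each case: P(data | r = 1) = (1/9)(0/8) = 0; P(data | r = 3) = (3/9)(2/8)(6/7) = 1/14; P(data | r = 4) = (4/9)(3/8)(5/7) = 5/42; P(data | r = 5) = (5/9)(4/8)(4/7) = 10/63; P(data | r = 7) = (7/9)(6/8)(2/7) = 1/6; P(data | r = 8) = (8/9)(7/8)(1/7) = 1/9.
Multiplying each by its prior: 1/6 · 0 = 0, 1/6 · 1/14 = 1/84, 1/6 · 5/42 = 5/252, 1/6 · 10/63 = 5/189, 1/6 · 1/6 = 1/36, 1/6 · 1/9 = 1/54; summing to 79/756.
By Bayes' rule, P(r = 5 | data) = (5/189) / (79/756) = 20/79.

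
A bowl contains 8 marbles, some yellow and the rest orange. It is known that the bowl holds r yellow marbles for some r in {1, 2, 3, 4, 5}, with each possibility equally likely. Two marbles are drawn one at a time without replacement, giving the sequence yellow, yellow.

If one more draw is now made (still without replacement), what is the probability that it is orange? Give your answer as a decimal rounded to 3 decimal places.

0.625

The likelihood of the observed sequence under each hypothesis: P(data | r = 1) = (1/8)(0/7) = 0; P(data | r = 2) = (2/8)(1/7) = 1/28; P(data | r = 3) = (3/8)(2/7) = 3/28; P(data | r = 4) = (4/8)(3/7) = 3/14; P(data | r = 5) = (5/8)(4/7) = 5/14.
The prior-weighted likelihoods are 1/5 · 0 = 0, 1/5 · 1/28 = 1/140, 1/5 · 3/28 = 3/140, 1/5 · 3/14 = 3/70, 1/5 · 5/14 = 1/14; these sum to 1/7.
Dividing through by the total gives posterior P(r = 1 | data) = 0, P(r = 2 | data) = 1/20, P(r = 3 | data) = 3/20, P(r = 4 | data) = 3/10, P(r = 5 | data) = 1/2.
The predictive probability is P(orange next | data) = (1)(1/20) + (5/6)(3/20) + (2/3)(3/10) + (1/2)(1/2) = 5/8.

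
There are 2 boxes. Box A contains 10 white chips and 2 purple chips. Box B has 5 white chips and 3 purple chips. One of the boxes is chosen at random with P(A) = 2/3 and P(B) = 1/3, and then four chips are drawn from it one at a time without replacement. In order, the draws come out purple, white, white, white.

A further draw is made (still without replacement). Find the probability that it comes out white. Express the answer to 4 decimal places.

Under each hypothesis, the probability of the observed sequence is: P(data | box A) = (2/12)(10/11)(9/10)(8/9) = 0.12121; P(data | box B) = (3/8)(5/7)(4/6)(3/5) = 0.10714.
The prior-weighted likelihoods are 2/3 · 0.12121 = 0.080808, 1/3 · 0.10714 = 0.035714; these sum to 0.11652.
Dividing through by the total gives posterior P(box A | data) = 0.6935, P(box B | data) = 0.3065.
So P(white next | data) = Σ P(white next | H) P(H | data) = (7/8)(0.6935) + (1/2)(0.3065) = 0.76006.

0.7601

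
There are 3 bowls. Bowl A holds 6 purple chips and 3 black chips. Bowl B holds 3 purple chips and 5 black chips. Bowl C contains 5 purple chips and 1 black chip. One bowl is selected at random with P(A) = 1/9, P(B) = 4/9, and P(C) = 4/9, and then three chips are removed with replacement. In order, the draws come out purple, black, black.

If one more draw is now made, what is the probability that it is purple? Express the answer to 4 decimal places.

0.4601

The likelihood of the observed sequence under each hypothesis: P(data | bowl A) = (6/9)(3/9)(3/9) = 0.074074; P(data | bowl B) = (3/8)(5/8)(5/8) = 0.14648; P(data | bowl C) = (5/6)(1/6)(1/6) = 0.023148.
Multiplying each by its prior: 1/9 · 0.074074 = 0.0082305, 4/9 · 0.14648 = 0.065104, 4/9 · 0.023148 = 0.010288; summing to 0.083623.
Dividing through by the total gives posterior P(bowl A | data) = 0.098424, P(bowl B | data) = 0.77855, P(bowl C | data) = 0.12303.
So P(purple next | data) = Σ P(purple next | H) P(H | data) = (2/3)(0.098424) + (3/8)(0.77855) + (5/6)(0.12303) = 0.4601.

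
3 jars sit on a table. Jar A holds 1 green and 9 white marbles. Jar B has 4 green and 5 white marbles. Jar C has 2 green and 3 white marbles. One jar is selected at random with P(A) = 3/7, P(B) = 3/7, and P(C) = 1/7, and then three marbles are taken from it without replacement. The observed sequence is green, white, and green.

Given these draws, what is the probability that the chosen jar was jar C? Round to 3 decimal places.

Compute the likelihood of the observed sequence for each case: P(data | jar A) = (1/10)(9/9)(0/8) = 0; P(data | jar B) = (4/9)(5/8)(3/7) = 5/42; P(data | jar C) = (2/5)(3/4)(1/3) = 1/10.
The prior-weighted likelihoods are 3/7 · 0 = 0, 3/7 · 5/42 = 5/98, 1/7 · 1/10 = 1/70; with total 16/245.
By Bayes' rule, P(jar C | data) = (1/70) / (16/245) = 7/32.

0.219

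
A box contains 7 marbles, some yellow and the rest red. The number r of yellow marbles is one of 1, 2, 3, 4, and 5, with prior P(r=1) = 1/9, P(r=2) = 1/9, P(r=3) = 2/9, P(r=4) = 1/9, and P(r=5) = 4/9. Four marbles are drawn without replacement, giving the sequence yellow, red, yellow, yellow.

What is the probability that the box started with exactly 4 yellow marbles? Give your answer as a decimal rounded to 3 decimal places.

0.120

For each hypothesis, P(data | H) works out to: P(data | r = 1) = (1/7)(6/6)(0/5) = 0; P(data | r = 2) = (2/7)(5/6)(1/5)(0/4) = 0; P(data | r = 3) = (3/7)(4/6)(2/5)(1/4) = 1/35; P(data | r = 4) = (4/7)(3/6)(3/5)(2/4) = 3/35; P(data | r = 5) = (5/7)(2/6)(4/5)(3/4) = 1/7.
Multiplying each by its prior: 1/9 · 0 = 0, 1/9 · 0 = 0, 2/9 · 1/35 = 2/315, 1/9 · 3/35 = 1/105, 4/9 · 1/7 = 4/63; summing to 5/63.
Therefore the posterior P(r = 4 | data) = (1/105) / (5/63) = 3/25.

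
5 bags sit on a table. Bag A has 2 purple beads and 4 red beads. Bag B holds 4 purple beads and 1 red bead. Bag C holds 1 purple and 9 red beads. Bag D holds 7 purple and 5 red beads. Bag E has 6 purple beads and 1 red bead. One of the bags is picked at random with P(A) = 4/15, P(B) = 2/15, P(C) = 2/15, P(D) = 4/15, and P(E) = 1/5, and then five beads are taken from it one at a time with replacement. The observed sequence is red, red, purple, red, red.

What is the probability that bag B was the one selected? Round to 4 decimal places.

The likelihood of the observed sequence under each hypothesis: P(data | bag A) = (4/6)(4/6)(2/6)(4/6)(4/6) = 0.065844; P(data | bag B) = (1/5)(1/5)(4/5)(1/5)(1/5) = 0.00128; P(data | bag C) = (9/10)(9/10)(1/10)(9/10)(9/10) = 0.06561; P(data | bag D) = (5/12)(5/12)(7/12)(5/12)(5/12) = 0.017582; P(data | bag E) = (1/7)(1/7)(6/7)(1/7)(1/7) = 0.00035699.
Multiplying each by its prior: 4/15 · 0.065844 = 0.017558, 2/15 · 0.00128 = 0.00017067, 2/15 · 0.06561 = 0.008748, 4/15 · 0.017582 = 0.0046886, 1/5 · 0.00035699 = 7.1399e-05; summing to 0.031237.
Hence P(bag B | data) = (0.00017067) / (0.031237) = 0.0054636.

0.0055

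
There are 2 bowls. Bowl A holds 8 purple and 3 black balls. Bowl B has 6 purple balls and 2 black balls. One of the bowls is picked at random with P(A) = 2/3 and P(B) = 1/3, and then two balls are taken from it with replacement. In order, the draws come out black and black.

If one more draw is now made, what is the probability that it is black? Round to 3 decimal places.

0.266

For each hypothesis, P(data | H) works out to: P(data | bowl A) = (3/11)(3/11) = 0.07438; P(data | bowl B) = (2/8)(2/8) = 0.0625.
Multiplying each by its prior: 2/3 · 0.07438 = 0.049587, 1/3 · 0.0625 = 0.020833; summing to 0.07042.
The posterior is then P(bowl A | data) = 0.70416, P(bowl B | data) = 0.29584.
So P(black next | data) = Σ P(black next | H) P(H | data) = (3/11)(0.70416) + (1/4)(0.29584) = 0.266.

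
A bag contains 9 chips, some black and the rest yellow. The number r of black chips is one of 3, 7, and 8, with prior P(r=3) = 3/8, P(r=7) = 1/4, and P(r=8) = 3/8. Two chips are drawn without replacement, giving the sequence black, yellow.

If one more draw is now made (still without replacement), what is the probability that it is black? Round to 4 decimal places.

0.5984

Compute the likelihood of the observed sequence for each case: P(data | r = 3) = (3/9)(6/8) = 1/4; P(data | r = 7) = (7/9)(2/8) = 7/36; P(data | r = 8) = (8/9)(1/8) = 1/9.
Weighting by the prior gives 3/8 · 1/4 = 3/32, 1/4 · 7/36 = 7/144, 3/8 · 1/9 = 1/24; these sum to 53/288.
Normalising, the posterior is P(r = 3 | data) = 27/53, P(r = 7 | data) = 14/53, P(r = 8 | data) = 12/53.
The predictive probability is P(black next | data) = (2/7)(27/53) + (6/7)(14/53) + (1)(12/53) = 222/371.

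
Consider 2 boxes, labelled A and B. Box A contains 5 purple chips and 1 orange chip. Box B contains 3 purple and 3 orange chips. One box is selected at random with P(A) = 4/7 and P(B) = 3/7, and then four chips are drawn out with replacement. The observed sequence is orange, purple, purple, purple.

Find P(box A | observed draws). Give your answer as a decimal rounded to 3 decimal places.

0.673

The likelihood of the observed sequence under each hypothesis: P(data | box A) = (1/6)(5/6)(5/6)(5/6) = 0.096451; P(data | box B) = (3/6)(3/6)(3/6)(3/6) = 0.0625.
Weighting by the prior gives 4/7 · 0.096451 = 0.055115, 3/7 · 0.0625 = 0.026786; summing to 0.0819.
Therefore the posterior P(box A | data) = (0.055115) / (0.0819) = 0.67295.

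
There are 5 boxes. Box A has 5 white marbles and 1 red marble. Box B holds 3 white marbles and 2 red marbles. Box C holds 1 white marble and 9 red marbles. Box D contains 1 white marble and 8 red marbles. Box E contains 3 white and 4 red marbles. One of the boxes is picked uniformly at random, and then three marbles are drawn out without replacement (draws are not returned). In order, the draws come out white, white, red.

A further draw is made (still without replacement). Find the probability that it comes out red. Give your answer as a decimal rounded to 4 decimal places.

Under each hypothesis, the probability of the observed sequence is: P(data | box A) = (5/6)(4/5)(1/4) = 0.16667; P(data | box B) = (3/5)(2/4)(2/3) = 0.2; P(data | box C) = (1/10)(0/9) = 0; P(data | box D) = (1/9)(0/8) = 0; P(data | box E) = (3/7)(2/6)(4/5) = 0.11429.
The prior-weighted likelihoods are 1/5 · 0.16667 = 0.033333, 1/5 · 0.2 = 0.04, 1/5 · 0 = 0, 1/5 · 0 = 0, 1/5 · 0.11429 = 0.022857; summing to 0.09619.
The posterior is then P(box A | data) = 0.34653, P(box B | data) = 0.41584, P(box C | data) = 0, P(box D | data) = 0, P(box E | data) = 0.23762.
Averaging over the posterior, P(red next | data) = (0)(0.34653) + (1/2)(0.41584) + (3/4)(0.23762) = 0.38614.

0.3861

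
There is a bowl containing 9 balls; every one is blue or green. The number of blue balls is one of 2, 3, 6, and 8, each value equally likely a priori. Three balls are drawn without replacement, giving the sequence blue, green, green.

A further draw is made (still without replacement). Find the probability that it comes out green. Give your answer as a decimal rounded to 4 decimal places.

The likelihood of the observed sequence under each hypothesis: P(data | r = 2) = (2/9)(7/8)(6/7) = 1/6; P(data | r = 3) = (3/9)(6/8)(5/7) = 5/28; P(data | r = 6) = (6/9)(3/8)(2/7) = 1/14; P(data | r = 8) = (8/9)(1/8)(0/7) = 0.
Weighting by the prior gives 1/4 · 1/6 = 1/24, 1/4 · 5/28 = 5/112, 1/4 · 1/14 = 1/56, 1/4 · 0 = 0; these sum to 5/48.
The posterior is then P(r = 2 | data) = 2/5, P(r = 3 | data) = 3/7, P(r = 6 | data) = 6/35, P(r = 8 | data) = 0.
So P(green next | data) = Σ P(green next | H) P(H | data) = (5/6)(2/5) + (2/3)(3/7) + (1/6)(6/35) = 68/105.

0.6476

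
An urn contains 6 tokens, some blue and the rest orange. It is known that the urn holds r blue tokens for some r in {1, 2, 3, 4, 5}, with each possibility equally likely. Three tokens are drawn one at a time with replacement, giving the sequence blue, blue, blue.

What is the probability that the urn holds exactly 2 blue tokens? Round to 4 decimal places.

For each hypothesis, P(data | H) works out to: P(data | r = 1) = (1/6)(1/6)(1/6) = 0.0046296; P(data | r = 2) = (2/6)(2/6)(2/6) = 0.037037; P(data | r = 3) = (3/6)(3/6)(3/6) = 0.125; P(data | r = 4) = (4/6)(4/6)(4/6) = 0.2963; P(data | r = 5) = (5/6)(5/6)(5/6) = 0.5787.
Multiplying each by its prior: 1/5 · 0.0046296 = 0.00092593, 1/5 · 0.037037 = 0.0074074, 1/5 · 0.125 = 0.025, 1/5 · 0.2963 = 0.059259, 1/5 · 0.5787 = 0.11574; summing to 0.20833.
Hence P(r = 2 | data) = (0.0074074) / (0.20833) = 0.035556.

0.0356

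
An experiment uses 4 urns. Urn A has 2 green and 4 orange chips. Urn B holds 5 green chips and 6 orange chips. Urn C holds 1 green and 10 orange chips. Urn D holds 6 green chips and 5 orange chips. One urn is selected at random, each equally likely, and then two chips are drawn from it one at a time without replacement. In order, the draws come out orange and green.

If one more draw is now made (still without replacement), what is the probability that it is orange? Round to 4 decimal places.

Under each hypothesis, the probability of the observed sequence is: P(data | urn A) = (4/6)(2/5) = 4/15; P(data | urn B) = (6/11)(5/10) = 3/11; P(data | urn C) = (10/11)(1/10) = 1/11; P(data | urn D) = (5/11)(6/10) = 3/11.
Multiplying each by its prior: 1/4 · 4/15 = 1/15, 1/4 · 3/11 = 3/44, 1/4 · 1/11 = 1/44, 1/4 · 3/11 = 3/44; these sum to 149/660.
The posterior is then P(urn A | data) = 44/149, P(urn B | data) = 45/149, P(urn C | data) = 15/149, P(urn D | data) = 45/149.
So P(orange next | data) = Σ P(orange next | H) P(H | data) = (3/4)(44/149) + (5/9)(45/149) + (1)(15/149) + (4/9)(45/149) = 93/149.

0.6242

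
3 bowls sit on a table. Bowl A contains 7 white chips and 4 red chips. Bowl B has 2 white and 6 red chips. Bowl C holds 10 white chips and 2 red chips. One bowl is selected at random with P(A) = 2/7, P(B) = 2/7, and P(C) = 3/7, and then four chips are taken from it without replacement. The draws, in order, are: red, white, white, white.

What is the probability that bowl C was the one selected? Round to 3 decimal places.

For each hypothesis, P(data | H) works out to: P(data | bowl A) = (4/11)(7/10)(6/9)(5/8) = 7/66; P(data | bowl B) = (6/8)(2/7)(1/6)(0/5) = 0; P(data | bowl C) = (2/12)(10/11)(9/10)(8/9) = 4/33.
Weighting by the prior gives 2/7 · 7/66 = 1/33, 2/7 · 0 = 0, 3/7 · 4/33 = 4/77; summing to 19/231.
Therefore the posterior P(bowl C | data) = (4/77) / (19/231) = 12/19.

0.632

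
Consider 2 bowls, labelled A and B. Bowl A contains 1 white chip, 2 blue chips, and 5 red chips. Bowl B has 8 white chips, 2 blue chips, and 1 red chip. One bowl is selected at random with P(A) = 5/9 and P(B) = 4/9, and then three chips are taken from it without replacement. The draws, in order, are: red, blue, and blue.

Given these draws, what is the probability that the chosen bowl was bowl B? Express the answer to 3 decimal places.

The likelihood of the observed sequence under each hypothesis: P(data | bowl A) = (5/8)(2/7)(1/6) = 0.029762; P(data | bowl B) = (1/11)(2/10)(1/9) = 0.0020202.
Multiplying each by its prior: 5/9 · 0.029762 = 0.016534, 4/9 · 0.0020202 = 0.00089787; with total 0.017432.
Therefore the posterior P(bowl B | data) = (0.00089787) / (0.017432) = 0.051506.

0.052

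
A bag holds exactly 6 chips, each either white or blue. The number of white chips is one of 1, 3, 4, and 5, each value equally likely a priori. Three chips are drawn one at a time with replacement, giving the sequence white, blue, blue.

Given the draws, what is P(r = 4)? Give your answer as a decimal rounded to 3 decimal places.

Under each hypothesis, the probability of the observed sequence is: P(data | r = 1) = (1/6)(5/6)(5/6) = 25/216; P(data | r = 3) = (3/6)(3/6)(3/6) = 1/8; P(data | r = 4) = (4/6)(2/6)(2/6) = 2/27; P(data | r = 5) = (5/6)(1/6)(1/6) = 5/216.
Weighting by the prior gives 1/4 · 25/216 = 25/864, 1/4 · 1/8 = 1/32, 1/4 · 2/27 = 1/54, 1/4 · 5/216 = 5/864; with total 73/864.
So P(r = 4 | data) = (1/54) / (73/864) = 16/73.

0.219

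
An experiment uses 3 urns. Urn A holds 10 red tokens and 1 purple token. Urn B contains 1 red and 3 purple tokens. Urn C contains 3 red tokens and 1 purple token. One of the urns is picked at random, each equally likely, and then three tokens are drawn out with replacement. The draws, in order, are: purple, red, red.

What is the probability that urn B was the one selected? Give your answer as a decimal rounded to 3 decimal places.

For each hypothesis, P(data | H) works out to: P(data | urn A) = (1/11)(10/11)(10/11) = 0.075131; P(data | urn B) = (3/4)(1/4)(1/4) = 0.046875; P(data | urn C) = (1/4)(3/4)(3/4) = 0.14062.
The prior-weighted likelihoods are 1/3 · 0.075131 = 0.025044, 1/3 · 0.046875 = 0.015625, 1/3 · 0.14062 = 0.046875; summing to 0.087544.
So P(urn B | data) = (0.015625) / (0.087544) = 0.17848.

0.178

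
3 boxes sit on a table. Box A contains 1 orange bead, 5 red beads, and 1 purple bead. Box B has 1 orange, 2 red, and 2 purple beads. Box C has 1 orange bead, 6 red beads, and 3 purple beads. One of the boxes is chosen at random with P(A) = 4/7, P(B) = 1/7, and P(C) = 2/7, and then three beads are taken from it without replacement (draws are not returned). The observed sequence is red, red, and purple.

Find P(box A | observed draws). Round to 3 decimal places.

0.546

For each hypothesis, P(data | H) works out to: P(data | box A) = (5/7)(4/6)(1/5) = 0.095238; P(data | box B) = (2/5)(1/4)(2/3) = 0.066667; P(data | box C) = (6/10)(5/9)(3/8) = 0.125.
The prior-weighted likelihoods are 4/7 · 0.095238 = 0.054422, 1/7 · 0.066667 = 0.0095238, 2/7 · 0.125 = 0.035714; summing to 0.09966.
By Bayes' rule, P(box A | data) = (0.054422) / (0.09966) = 0.54608.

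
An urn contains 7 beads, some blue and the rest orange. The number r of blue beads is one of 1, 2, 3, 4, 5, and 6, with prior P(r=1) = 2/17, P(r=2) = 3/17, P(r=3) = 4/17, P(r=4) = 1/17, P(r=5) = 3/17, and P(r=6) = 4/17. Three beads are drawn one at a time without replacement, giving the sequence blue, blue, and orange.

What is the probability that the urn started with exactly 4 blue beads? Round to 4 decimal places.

0.0896

For each hypothesis, P(data | H) works out to: P(data | r = 1) = (1/7)(0/6) = 0; P(data | r = 2) = (2/7)(1/6)(5/5) = 1/21; P(data | r = 3) = (3/7)(2/6)(4/5) = 4/35; P(data | r = 4) = (4/7)(3/6)(3/5) = 6/35; P(data | r = 5) = (5/7)(4/6)(2/5) = 4/21; P(data | r = 6) = (6/7)(5/6)(1/5) = 1/7.
The prior-weighted likelihoods are 2/17 · 0 = 0, 3/17 · 1/21 = 1/119, 4/17 · 4/35 = 16/595, 1/17 · 6/35 = 6/595, 3/17 · 4/21 = 4/119, 4/17 · 1/7 = 4/119; with total 67/595.
Hence P(r = 4 | data) = (6/595) / (67/595) = 6/67.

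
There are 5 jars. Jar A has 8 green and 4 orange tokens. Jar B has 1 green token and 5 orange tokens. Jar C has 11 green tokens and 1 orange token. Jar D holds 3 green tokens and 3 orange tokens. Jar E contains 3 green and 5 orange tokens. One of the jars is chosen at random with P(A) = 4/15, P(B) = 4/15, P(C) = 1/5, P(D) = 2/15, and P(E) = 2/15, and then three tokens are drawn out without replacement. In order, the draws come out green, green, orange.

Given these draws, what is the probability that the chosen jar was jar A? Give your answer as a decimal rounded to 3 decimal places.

0.482

For each hypothesis, P(data | H) works out to: P(data | jar A) = (8/12)(7/11)(4/10) = 0.1697; P(data | jar B) = (1/6)(0/5) = 0; P(data | jar C) = (11/12)(10/11)(1/10) = 0.083333; P(data | jar D) = (3/6)(2/5)(3/4) = 0.15; P(data | jar E) = (3/8)(2/7)(5/6) = 0.089286.
Multiplying each by its prior: 4/15 · 0.1697 = 0.045253, 4/15 · 0 = 0, 1/5 · 0.083333 = 0.016667, 2/15 · 0.15 = 0.02, 2/15 · 0.089286 = 0.011905; these sum to 0.093824.
So P(jar A | data) = (0.045253) / (0.093824) = 0.48231.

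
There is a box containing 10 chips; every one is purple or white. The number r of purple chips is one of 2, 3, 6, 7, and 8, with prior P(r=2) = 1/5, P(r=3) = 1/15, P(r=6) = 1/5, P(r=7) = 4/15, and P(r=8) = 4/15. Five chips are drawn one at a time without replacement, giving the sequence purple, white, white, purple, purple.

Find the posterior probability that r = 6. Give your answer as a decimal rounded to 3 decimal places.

0.351

The likelihood of the observed sequence under each hypothesis: P(data | r = 2) = (2/10)(8/9)(7/8)(1/7)(0/6) = 0; P(data | r = 3) = (3/10)(7/9)(6/8)(2/7)(1/6) = 0.0083333; P(data | r = 6) = (6/10)(4/9)(3/8)(5/7)(4/6) = 0.047619; P(data | r = 7) = (7/10)(3/9)(2/8)(6/7)(5/6) = 0.041667; P(data | r = 8) = (8/10)(2/9)(1/8)(7/7)(6/6) = 0.022222.
Multiplying each by its prior: 1/5 · 0 = 0, 1/15 · 0.0083333 = 0.00055556, 1/5 · 0.047619 = 0.0095238, 4/15 · 0.041667 = 0.011111, 4/15 · 0.022222 = 0.0059259; summing to 0.027116.
By Bayes' rule, P(r = 6 | data) = (0.0095238) / (0.027116) = 0.35122.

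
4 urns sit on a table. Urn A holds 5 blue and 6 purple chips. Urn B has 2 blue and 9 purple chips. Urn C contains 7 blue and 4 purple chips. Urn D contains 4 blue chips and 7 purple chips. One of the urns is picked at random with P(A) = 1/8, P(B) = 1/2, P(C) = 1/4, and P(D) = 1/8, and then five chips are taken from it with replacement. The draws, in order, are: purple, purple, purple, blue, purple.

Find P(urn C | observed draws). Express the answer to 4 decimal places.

For each hypothesis, P(data | H) works out to: P(data | urn A) = (6/11)(6/11)(6/11)(5/11)(6/11) = 0.040236; P(data | urn B) = (9/11)(9/11)(9/11)(2/11)(9/11) = 0.081477; P(data | urn C) = (4/11)(4/11)(4/11)(7/11)(4/11) = 0.011127; P(data | urn D) = (7/11)(7/11)(7/11)(4/11)(7/11) = 0.059633.
The prior-weighted likelihoods are 1/8 · 0.040236 = 0.0050295, 1/2 · 0.081477 = 0.040739, 1/4 · 0.011127 = 0.0027817, 1/8 · 0.059633 = 0.0074542; summing to 0.056004.
So P(urn C | data) = (0.0027817) / (0.056004) = 0.04967.

0.0497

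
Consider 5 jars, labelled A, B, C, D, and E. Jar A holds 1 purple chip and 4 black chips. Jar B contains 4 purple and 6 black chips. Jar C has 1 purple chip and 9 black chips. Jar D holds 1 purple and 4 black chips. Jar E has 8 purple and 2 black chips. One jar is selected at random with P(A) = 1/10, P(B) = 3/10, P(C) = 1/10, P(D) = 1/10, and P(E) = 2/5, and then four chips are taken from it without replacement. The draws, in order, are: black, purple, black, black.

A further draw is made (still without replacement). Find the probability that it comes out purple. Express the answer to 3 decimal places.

0.182

The likelihood of the observed sequence under each hypothesis: P(data | jar A) = (4/5)(1/4)(3/3)(2/2) = 1/5; P(data | jar B) = (6/10)(4/9)(5/8)(4/7) = 2/21; P(data | jar C) = (9/10)(1/9)(8/8)(7/7) = 1/10; P(data | jar D) = (4/5)(1/4)(3/3)(2/2) = 1/5; P(data | jar E) = (2/10)(8/9)(1/8)(0/7) = 0.
The prior-weighted likelihoods are 1/10 · 1/5 = 1/50, 3/10 · 2/21 = 1/35, 1/10 · 1/10 = 1/100, 1/10 · 1/5 = 1/50, 2/5 · 0 = 0; summing to 11/140.
Normalising, the posterior is P(jar A | data) = 14/55, P(jar B | data) = 4/11, P(jar C | data) = 7/55, P(jar D | data) = 14/55, P(jar E | data) = 0.
Averaging over the posterior, P(purple next | data) = (0)(14/55) + (1/2)(4/11) + (0)(7/55) + (0)(14/55) = 2/11.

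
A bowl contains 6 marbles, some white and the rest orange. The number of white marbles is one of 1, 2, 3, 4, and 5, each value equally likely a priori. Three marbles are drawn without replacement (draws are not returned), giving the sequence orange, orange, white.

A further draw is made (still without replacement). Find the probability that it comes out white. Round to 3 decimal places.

0.400

The likelihood of the observed sequence under each hypothesis: P(data | r = 1) = (5/6)(4/5)(1/4) = 1/6; P(data | r = 2) = (4/6)(3/5)(2/4) = 1/5; P(data | r = 3) = (3/6)(2/5)(3/4) = 3/20; P(data | r = 4) = (2/6)(1/5)(4/4) = 1/15; P(data | r = 5) = (1/6)(0/5) = 0.
Weighting by the prior gives 1/5 · 1/6 = 1/30, 1/5 · 1/5 = 1/25, 1/5 · 3/20 = 3/100, 1/5 · 1/15 = 1/75, 1/5 · 0 = 0; with total 7/60.
The posterior is then P(r = 1 | data) = 2/7, P(r = 2 | data) = 12/35, P(r = 3 | data) = 9/35, P(r = 4 | data) = 4/35, P(r = 5 | data) = 0.
Averaging over the posterior, P(white next | data) = (0)(2/7) + (1/3)(12/35) + (2/3)(9/35) + (1)(4/35) = 2/5.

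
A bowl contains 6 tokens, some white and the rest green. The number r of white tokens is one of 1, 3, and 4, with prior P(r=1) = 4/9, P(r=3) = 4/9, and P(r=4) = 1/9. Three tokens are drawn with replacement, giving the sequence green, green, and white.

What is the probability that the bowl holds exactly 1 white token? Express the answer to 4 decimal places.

0.4464

For each hypothesis, P(data | H) works out to: P(data | r = 1) = (5/6)(5/6)(1/6) = 25/216; P(data | r = 3) = (3/6)(3/6)(3/6) = 1/8; P(data | r = 4) = (2/6)(2/6)(4/6) = 2/27.
Multiplying each by its prior: 4/9 · 25/216 = 25/486, 4/9 · 1/8 = 1/18, 1/9 · 2/27 = 2/243; summing to 28/243.
By Bayes' rule, P(r = 1 | data) = (25/486) / (28/243) = 25/56.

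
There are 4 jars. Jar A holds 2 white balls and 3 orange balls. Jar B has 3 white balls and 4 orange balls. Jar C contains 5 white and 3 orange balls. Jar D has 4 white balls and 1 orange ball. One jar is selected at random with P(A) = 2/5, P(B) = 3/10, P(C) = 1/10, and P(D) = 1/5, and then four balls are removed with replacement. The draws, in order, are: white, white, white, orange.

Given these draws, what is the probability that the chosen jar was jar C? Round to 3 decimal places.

The likelihood of the observed sequence under each hypothesis: P(data | jar A) = (2/5)(2/5)(2/5)(3/5) = 0.0384; P(data | jar B) = (3/7)(3/7)(3/7)(4/7) = 0.044981; P(data | jar C) = (5/8)(5/8)(5/8)(3/8) = 0.091553; P(data | jar D) = (4/5)(4/5)(4/5)(1/5) = 0.1024.
Weighting by the prior gives 2/5 · 0.0384 = 0.01536, 3/10 · 0.044981 = 0.013494, 1/10 · 0.091553 = 0.0091553, 1/5 · 0.1024 = 0.02048; these sum to 0.05849.
By Bayes' rule, P(jar C | data) = (0.0091553) / (0.05849) = 0.15653.

0.157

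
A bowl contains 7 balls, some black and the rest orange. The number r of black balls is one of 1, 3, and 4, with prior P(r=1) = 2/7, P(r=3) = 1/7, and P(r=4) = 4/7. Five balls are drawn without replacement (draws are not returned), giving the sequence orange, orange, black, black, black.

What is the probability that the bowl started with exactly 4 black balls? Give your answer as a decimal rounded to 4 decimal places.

Compute the likelihood of the observed sequence for each case: P(data | r = 1) = (6/7)(5/6)(1/5)(0/4) = 0; P(data | r = 3) = (4/7)(3/6)(3/5)(2/4)(1/3) = 1/35; P(data | r = 4) = (3/7)(2/6)(4/5)(3/4)(2/3) = 2/35.
Weighting by the prior gives 2/7 · 0 = 0, 1/7 · 1/35 = 1/245, 4/7 · 2/35 = 8/245; with total 9/245.
Hence P(r = 4 | data) = (8/245) / (9/245) = 8/9.

0.8889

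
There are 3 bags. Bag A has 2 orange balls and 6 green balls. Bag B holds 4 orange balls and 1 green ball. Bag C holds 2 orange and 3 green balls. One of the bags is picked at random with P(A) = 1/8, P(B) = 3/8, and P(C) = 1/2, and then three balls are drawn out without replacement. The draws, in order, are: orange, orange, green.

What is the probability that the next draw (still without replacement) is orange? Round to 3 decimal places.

0.579

Under each hypothesis, the probability of the observed sequence is: P(data | bag A) = (2/8)(1/7)(6/6) = 1/28; P(data | bag B) = (4/5)(3/4)(1/3) = 1/5; P(data | bag C) = (2/5)(1/4)(3/3) = 1/10.
The prior-weighted likelihoods are 1/8 · 1/28 = 1/224, 3/8 · 1/5 = 3/40, 1/2 · 1/10 = 1/20; summing to 29/224.
Dividing through by the total gives posterior P(bag A | data) = 1/29, P(bag B | data) = 84/145, P(bag C | data) = 56/145.
The predictive probability is P(orange next | data) = (0)(1/29) + (1)(84/145) + (0)(56/145) = 84/145.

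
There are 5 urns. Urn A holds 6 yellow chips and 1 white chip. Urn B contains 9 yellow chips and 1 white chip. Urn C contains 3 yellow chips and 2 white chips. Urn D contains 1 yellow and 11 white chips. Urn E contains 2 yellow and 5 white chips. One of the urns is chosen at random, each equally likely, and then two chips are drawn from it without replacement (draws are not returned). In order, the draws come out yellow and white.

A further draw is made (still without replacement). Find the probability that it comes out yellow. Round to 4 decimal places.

Under each hypothesis, the probability of the observed sequence is: P(data | urn A) = (6/7)(1/6) = 1/7; P(data | urn B) = (9/10)(1/9) = 1/10; P(data | urn C) = (3/5)(2/4) = 3/10; P(data | urn D) = (1/12)(11/11) = 1/12; P(data | urn E) = (2/7)(5/6) = 5/21.
Weighting by the prior gives 1/5 · 1/7 = 1/35, 1/5 · 1/10 = 1/50, 1/5 · 3/10 = 3/50, 1/5 · 1/12 = 1/60, 1/5 · 5/21 = 1/21; with total 121/700.
The posterior is then P(urn A | data) = 20/121, P(urn B | data) = 14/121, P(urn C | data) = 42/121, P(urn D | data) = 35/363, P(urn E | data) = 100/363.
Averaging over the posterior, P(yellow next | data) = (1)(20/121) + (1)(14/121) + (2/3)(42/121) + (0)(35/363) + (1/5)(100/363) = 206/363.

0.5675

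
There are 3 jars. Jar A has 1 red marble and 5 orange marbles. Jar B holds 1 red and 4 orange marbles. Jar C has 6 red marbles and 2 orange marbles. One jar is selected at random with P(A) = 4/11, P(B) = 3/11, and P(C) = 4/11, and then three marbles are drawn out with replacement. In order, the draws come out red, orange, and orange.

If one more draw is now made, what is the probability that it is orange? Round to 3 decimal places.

Under each hypothesis, the probability of the observed sequence is: P(data | jar A) = (1/6)(5/6)(5/6) = 0.11574; P(data | jar B) = (1/5)(4/5)(4/5) = 0.128; P(data | jar C) = (6/8)(2/8)(2/8) = 0.046875.
The prior-weighted likelihoods are 4/11 · 0.11574 = 0.042088, 3/11 · 0.128 = 0.034909, 4/11 · 0.046875 = 0.017045; with total 0.094042.
Normalising, the posterior is P(jar A | data) = 0.44754, P(jar B | data) = 0.37121, P(jar C | data) = 0.18125.
The predictive probability is P(orange next | data) = (5/6)(0.44754) + (4/5)(0.37121) + (1/4)(0.18125) = 0.71523.

0.715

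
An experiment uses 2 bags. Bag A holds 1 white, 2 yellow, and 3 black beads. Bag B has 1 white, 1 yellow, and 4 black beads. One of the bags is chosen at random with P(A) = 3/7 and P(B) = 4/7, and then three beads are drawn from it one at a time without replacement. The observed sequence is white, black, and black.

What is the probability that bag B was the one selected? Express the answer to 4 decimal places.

Under each hypothesis, the probability of the observed sequence is: P(data | bag A) = (1/6)(3/5)(2/4) = 1/20; P(data | bag B) = (1/6)(4/5)(3/4) = 1/10.
Weighting by the prior gives 3/7 · 1/20 = 3/140, 4/7 · 1/10 = 2/35; these sum to 11/140.
Therefore the posterior P(bag B | data) = (2/35) / (11/140) = 8/11.

0.7273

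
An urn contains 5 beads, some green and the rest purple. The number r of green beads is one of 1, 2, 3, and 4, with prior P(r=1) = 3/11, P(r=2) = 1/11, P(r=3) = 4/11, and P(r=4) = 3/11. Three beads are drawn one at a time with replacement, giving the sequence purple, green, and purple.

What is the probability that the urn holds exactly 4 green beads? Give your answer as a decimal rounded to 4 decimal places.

0.0952

The likelihood of the observed sequence under each hypothesis: P(data | r = 1) = (4/5)(1/5)(4/5) = 0.128; P(data | r = 2) = (3/5)(2/5)(3/5) = 0.144; P(data | r = 3) = (2/5)(3/5)(2/5) = 0.096; P(data | r = 4) = (1/5)(4/5)(1/5) = 0.032.
The prior-weighted likelihoods are 3/11 · 0.128 = 0.034909, 1/11 · 0.144 = 0.013091, 4/11 · 0.096 = 0.034909, 3/11 · 0.032 = 0.0087273; with total 0.091636.
Hence P(r = 4 | data) = (0.0087273) / (0.091636) = 0.095238.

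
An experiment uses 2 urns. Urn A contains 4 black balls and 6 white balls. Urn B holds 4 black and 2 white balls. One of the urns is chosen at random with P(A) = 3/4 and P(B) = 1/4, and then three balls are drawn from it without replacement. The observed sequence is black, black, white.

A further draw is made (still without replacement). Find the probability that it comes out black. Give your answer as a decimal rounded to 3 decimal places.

0.438

For each hypothesis, P(data | H) works out to: P(data | urn A) = (4/10)(3/9)(6/8) = 1/10; P(data | urn B) = (4/6)(3/5)(2/4) = 1/5.
The prior-weighted likelihoods are 3/4 · 1/10 = 3/40, 1/4 · 1/5 = 1/20; these sum to 1/8.
Dividing through by the total gives posterior P(urn A | data) = 3/5, P(urn B | data) = 2/5.
So P(black next | data) = Σ P(black next | H) P(H | data) = (2/7)(3/5) + (2/3)(2/5) = 46/105.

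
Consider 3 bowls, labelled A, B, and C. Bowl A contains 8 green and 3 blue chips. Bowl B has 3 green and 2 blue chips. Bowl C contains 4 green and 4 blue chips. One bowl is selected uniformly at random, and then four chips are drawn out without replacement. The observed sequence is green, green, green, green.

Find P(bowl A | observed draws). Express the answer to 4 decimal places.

For each hypothesis, P(data | H) works out to: P(data | bowl A) = (8/11)(7/10)(6/9)(5/8) = 0.21212; P(data | bowl B) = (3/5)(2/4)(1/3)(0/2) = 0; P(data | bowl C) = (4/8)(3/7)(2/6)(1/5) = 0.014286.
Weighting by the prior gives 1/3 · 0.21212 = 0.070707, 1/3 · 0 = 0, 1/3 · 0.014286 = 0.0047619; these sum to 0.075469.
Hence P(bowl A | data) = (0.070707) / (0.075469) = 0.9369.

0.9369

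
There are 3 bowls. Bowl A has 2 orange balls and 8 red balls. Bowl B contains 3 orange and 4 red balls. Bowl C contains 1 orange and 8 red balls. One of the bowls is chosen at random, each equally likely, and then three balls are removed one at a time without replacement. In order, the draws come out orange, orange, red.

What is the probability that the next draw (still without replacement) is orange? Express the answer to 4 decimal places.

0.2093

Under each hypothesis, the probability of the observed sequence is: P(data | bowl A) = (2/10)(1/9)(8/8) = 1/45; P(data | bowl B) = (3/7)(2/6)(4/5) = 4/35; P(data | bowl C) = (1/9)(0/8) = 0.
Weighting by the prior gives 1/3 · 1/45 = 1/135, 1/3 · 4/35 = 4/105, 1/3 · 0 = 0; with total 43/945.
Dividing through by the total gives posterior P(bowl A | data) = 7/43, P(bowl B | data) = 36/43, P(bowl C | data) = 0.
Averaging over the posterior, P(orange next | data) = (0)(7/43) + (1/4)(36/43) = 9/43.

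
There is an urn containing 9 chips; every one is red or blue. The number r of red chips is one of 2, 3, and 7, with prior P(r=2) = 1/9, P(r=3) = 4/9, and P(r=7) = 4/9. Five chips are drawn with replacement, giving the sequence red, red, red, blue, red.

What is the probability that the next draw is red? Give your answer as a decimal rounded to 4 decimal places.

0.7342

The likelihood of the observed sequence under each hypothesis: P(data | r = 2) = (2/9)(2/9)(2/9)(7/9)(2/9) = 0.0018967; P(data | r = 3) = (3/9)(3/9)(3/9)(6/9)(3/9) = 0.0082305; P(data | r = 7) = (7/9)(7/9)(7/9)(2/9)(7/9) = 0.081322.
Multiplying each by its prior: 1/9 · 0.0018967 = 0.00021075, 4/9 · 0.0082305 = 0.003658, 4/9 · 0.081322 = 0.036143; summing to 0.040012.
The posterior is then P(r = 2 | data) = 0.0052671, P(r = 3 | data) = 0.091422, P(r = 7 | data) = 0.90331.
So P(red next | data) = Σ P(red next | H) P(H | data) = (2/9)(0.0052671) + (1/3)(0.091422) + (7/9)(0.90331) = 0.73422.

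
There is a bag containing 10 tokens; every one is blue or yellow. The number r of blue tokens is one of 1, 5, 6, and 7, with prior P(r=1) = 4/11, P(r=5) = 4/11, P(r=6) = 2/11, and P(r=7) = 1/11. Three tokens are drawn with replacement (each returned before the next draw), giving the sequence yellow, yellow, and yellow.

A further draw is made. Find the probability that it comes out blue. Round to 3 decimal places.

0.178

Under each hypothesis, the probability of the observed sequence is: P(data | r = 1) = (9/10)(9/10)(9/10) = 0.729; P(data | r = 5) = (5/10)(5/10)(5/10) = 0.125; P(data | r = 6) = (4/10)(4/10)(4/10) = 0.064; P(data | r = 7) = (3/10)(3/10)(3/10) = 0.027.
Weighting by the prior gives 4/11 · 0.729 = 0.26509, 4/11 · 0.125 = 0.045455, 2/11 · 0.064 = 0.011636, 1/11 · 0.027 = 0.0024545; with total 0.32464.
Dividing through by the total gives posterior P(r = 1 | data) = 0.81658, P(r = 5 | data) = 0.14002, P(r = 6 | data) = 0.035844, P(r = 7 | data) = 0.0075609.
The predictive probability is P(blue next | data) = (1/10)(0.81658) + (1/2)(0.14002) + (3/5)(0.035844) + (7/10)(0.0075609) = 0.17847.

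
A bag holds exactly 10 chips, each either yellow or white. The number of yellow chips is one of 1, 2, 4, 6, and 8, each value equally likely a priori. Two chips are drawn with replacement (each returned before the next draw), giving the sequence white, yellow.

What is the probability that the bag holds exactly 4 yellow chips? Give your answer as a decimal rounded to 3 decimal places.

0.270

The likelihood of the observed sequence under each hypothesis: P(data | r = 1) = (9/10)(1/10) = 9/100; P(data | r = 2) = (8/10)(2/10) = 4/25; P(data | r = 4) = (6/10)(4/10) = 6/25; P(data | r = 6) = (4/10)(6/10) = 6/25; P(data | r = 8) = (2/10)(8/10) = 4/25.
Multiplying each by its prior: 1/5 · 9/100 = 9/500, 1/5 · 4/25 = 4/125, 1/5 · 6/25 = 6/125, 1/5 · 6/25 = 6/125, 1/5 · 4/25 = 4/125; summing to 89/500.
Therefore the posterior P(r = 4 | data) = (6/125) / (89/500) = 24/89.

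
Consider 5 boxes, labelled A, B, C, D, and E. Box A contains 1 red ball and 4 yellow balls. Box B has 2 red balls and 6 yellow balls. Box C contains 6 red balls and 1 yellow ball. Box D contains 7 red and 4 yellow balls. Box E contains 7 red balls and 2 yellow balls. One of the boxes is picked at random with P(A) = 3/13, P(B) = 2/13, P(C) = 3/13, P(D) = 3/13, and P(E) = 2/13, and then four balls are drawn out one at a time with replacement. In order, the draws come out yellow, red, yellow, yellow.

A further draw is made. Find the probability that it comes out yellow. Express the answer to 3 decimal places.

Under each hypothesis, the probability of the observed sequence is: P(data | box A) = (4/5)(1/5)(4/5)(4/5) = 0.1024; P(data | box B) = (6/8)(2/8)(6/8)(6/8) = 0.10547; P(data | box C) = (1/7)(6/7)(1/7)(1/7) = 0.002499; P(data | box D) = (4/11)(7/11)(4/11)(4/11) = 0.030599; P(data | box E) = (2/9)(7/9)(2/9)(2/9) = 0.0085353.
The prior-weighted likelihoods are 3/13 · 0.1024 = 0.023631, 2/13 · 0.10547 = 0.016226, 3/13 · 0.002499 = 0.00057668, 3/13 · 0.030599 = 0.0070613, 2/13 · 0.0085353 = 0.0013131; with total 0.048808.
Normalising, the posterior is P(box A | data) = 0.48416, P(box B | data) = 0.33245, P(box C | data) = 0.011815, P(box D | data) = 0.14468, P(box E | data) = 0.026904.
So P(yellow next | data) = Σ P(yellow next | H) P(H | data) = (4/5)(0.48416) + (3/4)(0.33245) + (1/7)(0.011815) + (4/11)(0.14468) + (2/9)(0.026904) = 0.69694.

0.697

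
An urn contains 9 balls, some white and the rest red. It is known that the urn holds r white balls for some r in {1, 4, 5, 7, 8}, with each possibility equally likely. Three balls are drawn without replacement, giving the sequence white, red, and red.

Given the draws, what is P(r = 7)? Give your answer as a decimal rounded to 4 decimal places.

0.0667

The likelihood of the observed sequence under each hypothesis: P(data | r = 1) = (1/9)(8/8)(7/7) = 1/9; P(data | r = 4) = (4/9)(5/8)(4/7) = 10/63; P(data | r = 5) = (5/9)(4/8)(3/7) = 5/42; P(data | r = 7) = (7/9)(2/8)(1/7) = 1/36; P(data | r = 8) = (8/9)(1/8)(0/7) = 0.
Multiplying each by its prior: 1/5 · 1/9 = 1/45, 1/5 · 10/63 = 2/63, 1/5 · 5/42 = 1/42, 1/5 · 1/36 = 1/180, 1/5 · 0 = 0; with total 1/12.
Therefore the posterior P(r = 7 | data) = (1/180) / (1/12) = 1/15.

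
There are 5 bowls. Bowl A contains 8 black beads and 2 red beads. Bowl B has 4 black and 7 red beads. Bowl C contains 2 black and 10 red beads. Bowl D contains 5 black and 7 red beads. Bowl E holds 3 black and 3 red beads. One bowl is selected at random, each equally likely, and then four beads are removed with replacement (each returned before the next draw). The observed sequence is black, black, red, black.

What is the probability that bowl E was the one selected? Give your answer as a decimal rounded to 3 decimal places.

Compute the likelihood of the observed sequence for each case: P(data | bowl A) = (8/10)(8/10)(2/10)(8/10) = 0.1024; P(data | bowl B) = (4/11)(4/11)(7/11)(4/11) = 0.030599; P(data | bowl C) = (2/12)(2/12)(10/12)(2/12) = 0.003858; P(data | bowl D) = (5/12)(5/12)(7/12)(5/12) = 0.042197; P(data | bowl E) = (3/6)(3/6)(3/6)(3/6) = 0.0625.
Multiplying each by its prior: 1/5 · 0.1024 = 0.02048, 1/5 · 0.030599 = 0.0061198, 1/5 · 0.003858 = 0.0007716, 1/5 · 0.042197 = 0.0084394, 1/5 · 0.0625 = 0.0125; these sum to 0.048311.
By Bayes' rule, P(bowl E | data) = (0.0125) / (0.048311) = 0.25874.

0.259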